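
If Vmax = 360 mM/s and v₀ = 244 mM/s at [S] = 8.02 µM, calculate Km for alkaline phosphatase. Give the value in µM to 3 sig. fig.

3.81 µM

From v = Vmax[S]/(Km+[S]), Km = [S](Vmax − v)/v.
Km = 8.02 × (360 − 244) / 244 = 930.3/244 = 3.81 µM.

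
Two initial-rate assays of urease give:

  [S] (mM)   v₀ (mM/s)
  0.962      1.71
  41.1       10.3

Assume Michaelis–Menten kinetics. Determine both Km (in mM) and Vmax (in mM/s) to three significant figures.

From v = Vmax[S]/(Km+[S]), each point gives Vmax = v(Km+[S])/[S].
Equating: 1.71(Km+0.962)/0.962 = 10.3(Km+41.1)/41.1.
1.778·Km + 1.71 = 0.2506·Km + 10.3, so (1.778 − 0.2506)·Km = 10.3 − 1.71.
Km = 8.590/1.527 = 5.63 mM; then Vmax = 1.71(5.63+0.962)/0.962 = 11.7 mM/s.

Km = 5.63 mM; Vmax = 11.7 mM/s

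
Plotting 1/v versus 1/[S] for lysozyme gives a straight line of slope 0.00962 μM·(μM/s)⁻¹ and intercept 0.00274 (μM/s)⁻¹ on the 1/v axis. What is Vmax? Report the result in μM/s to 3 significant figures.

365 μM/s

The y-intercept of a Lineweaver–Burk plot equals 1/Vmax, so Vmax = 1/0.00274 = 365 μM/s.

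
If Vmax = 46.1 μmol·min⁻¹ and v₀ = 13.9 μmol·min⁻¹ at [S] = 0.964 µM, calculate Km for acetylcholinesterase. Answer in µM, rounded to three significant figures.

v/Vmax = 13.9/46.1 = 0.3015 = [S]/(Km+[S]).
So Km + [S] = [S]/0.3015 = 3.197 µM, giving Km = 3.197 − 0.964 = 2.23 µM.

2.23 µM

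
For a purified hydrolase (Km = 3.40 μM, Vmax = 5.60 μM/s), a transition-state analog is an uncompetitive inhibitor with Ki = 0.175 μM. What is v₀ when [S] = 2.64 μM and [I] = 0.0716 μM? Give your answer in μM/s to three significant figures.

With α = 1 + [I]/Ki = 1 + 0.0716/0.175 = 1.409, the uncompetitive rate law is v = (Vmax/α)·[S] / (Km/α + [S]).
v = (5.60/1.409)×2.64 / (3.40/1.409 + 2.64) = 10.49/5.053 = 2.08 μM/s.

2.08 μM/s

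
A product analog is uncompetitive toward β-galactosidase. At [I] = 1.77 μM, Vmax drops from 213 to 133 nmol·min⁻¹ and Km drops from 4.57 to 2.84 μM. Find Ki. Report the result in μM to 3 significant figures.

2.94 μM

Uncompetitive: Vmax,app = Vmax/α (and Km,app = Km/α) with α = 1 + [I]/Ki.
α = Vmax/Vmax,app = 213/133 = 1.602.
Since α = 1 + [I]/Ki, [I]/Ki = 1.602 − 1 = 0.6015 and Ki = 1.77/0.6015 = 2.94 μM.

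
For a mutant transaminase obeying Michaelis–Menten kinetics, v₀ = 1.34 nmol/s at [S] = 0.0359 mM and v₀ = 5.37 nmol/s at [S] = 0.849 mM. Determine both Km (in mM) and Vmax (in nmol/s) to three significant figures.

Km = 0.130 mM; Vmax = 6.19 nmol/s

From v = Vmax[S]/(Km+[S]), each point gives Vmax = v(Km+[S])/[S].
Equating: 1.34(Km+0.0359)/0.0359 = 5.37(Km+0.849)/0.849.
37.33·Km + 1.34 = 6.325·Km + 5.37, so (37.33 − 6.325)·Km = 5.37 − 1.34.
Km = 4.030/31.00 = 0.130 mM; then Vmax = 1.34(0.130+0.0359)/0.0359 = 6.19 nmol/s.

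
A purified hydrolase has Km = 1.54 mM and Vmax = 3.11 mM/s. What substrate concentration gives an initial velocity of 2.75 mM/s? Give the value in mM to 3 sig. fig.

11.8 mM

The required fractional saturation is v/Vmax = 2.75/3.11 = 0.8842.
Then [S]/(Km+[S]) = 0.8842 ⇒ [S] = 1.54 × 0.8842/(1 − 0.8842) = 11.8 mM.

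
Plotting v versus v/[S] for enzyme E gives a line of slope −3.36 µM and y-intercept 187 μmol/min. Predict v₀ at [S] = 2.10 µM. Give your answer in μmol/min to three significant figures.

In the Eadie–Hofstee form v = Vmax − Km·(v/[S]), the slope is −Km and the intercept is Vmax, so Km = 3.36 µM and Vmax = 187 μmol/min.
v = 187 × 2.10/(3.36 + 2.10) = 71.9 μmol/min.

71.9 μmol/min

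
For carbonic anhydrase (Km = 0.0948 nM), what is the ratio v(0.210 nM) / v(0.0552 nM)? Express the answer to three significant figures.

1.87

Since Vmax cancels, v₂/v₁ = [S]₂(Km+[S]₁) / [S]₁(Km+[S]₂).
= 0.210×(0.0948+0.0552) / (0.0552×(0.0948+0.210)) = 0.03150/0.01682 = 1.87.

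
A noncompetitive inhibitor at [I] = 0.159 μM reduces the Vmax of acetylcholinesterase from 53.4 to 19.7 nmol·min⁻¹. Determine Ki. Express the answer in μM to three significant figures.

0.0929 μM

Noncompetitive: Vmax,app = Vmax/α with α = 1 + [I]/Ki.
α = Vmax/Vmax,app = 53.4/19.7 = 2.711.
Ki = [I]/(α − 1) = 0.159/1.711 = 0.0929 μM.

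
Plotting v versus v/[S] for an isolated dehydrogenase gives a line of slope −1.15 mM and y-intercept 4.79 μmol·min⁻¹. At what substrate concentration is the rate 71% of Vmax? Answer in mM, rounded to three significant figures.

The Eadie–Hofstee slope gives Km = 1.15 mM (slope = −Km).
v/Vmax = [S]/(Km+[S]) = 0.71 ⇒ [S] = Km·0.71/(1−0.71) = 1.15 × 2.448 = 2.82 mM.

2.82 mM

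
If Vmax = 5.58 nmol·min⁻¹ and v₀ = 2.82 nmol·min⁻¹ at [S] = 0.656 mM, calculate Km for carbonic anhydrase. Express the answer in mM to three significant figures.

0.642 mM

v/Vmax = 2.82/5.58 = 0.5054 = [S]/(Km+[S]).
So Km + [S] = [S]/0.5054 = 1.298 mM, giving Km = 1.298 − 0.656 = 0.642 mM.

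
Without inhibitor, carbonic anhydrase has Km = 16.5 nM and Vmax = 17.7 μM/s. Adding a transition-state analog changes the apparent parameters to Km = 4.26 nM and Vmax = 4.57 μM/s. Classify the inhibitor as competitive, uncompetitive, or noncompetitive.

Both Km and Vmax decrease by the same factor (~3.87-fold) — characteristic of uncompetitive inhibition.

uncompetitive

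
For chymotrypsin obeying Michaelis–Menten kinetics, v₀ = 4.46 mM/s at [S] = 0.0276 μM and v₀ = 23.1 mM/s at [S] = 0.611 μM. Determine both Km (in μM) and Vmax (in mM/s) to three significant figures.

Km = 0.151 μM; Vmax = 28.8 mM/s

In reciprocal form, 1/v = (Km/Vmax)·(1/[S]) + 1/Vmax. The two points give (1/[S], 1/v) = (36.23, 0.2242) and (1.637, 0.04329).
Slope = (0.2242 − 0.04329)/(36.23 − 1.637) = 0.005230; intercept = 0.2242 − 0.005230×36.23 = 0.03473.
Vmax = 1/intercept = 28.8 mM/s; Km = slope × Vmax = 0.005230 × 28.8 = 0.151 μM.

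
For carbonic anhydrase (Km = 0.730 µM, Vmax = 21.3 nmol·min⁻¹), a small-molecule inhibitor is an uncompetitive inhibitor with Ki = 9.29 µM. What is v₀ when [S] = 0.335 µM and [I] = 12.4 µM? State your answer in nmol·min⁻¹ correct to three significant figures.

4.72 nmol·min⁻¹

α = 1 + [I]/Ki = 1 + 12.4/9.29 = 2.335.
For an uncompetitive inhibitor, both parameters are divided by α, giving Vmax/α and Km/α: Km,app = 0.313 µM, Vmax,app = 9.12 nmol·min⁻¹.
v = Vmax,app·[S]/(Km,app + [S]) = 9.12 × 0.335/(0.313 + 0.335) = 4.72 nmol·min⁻¹.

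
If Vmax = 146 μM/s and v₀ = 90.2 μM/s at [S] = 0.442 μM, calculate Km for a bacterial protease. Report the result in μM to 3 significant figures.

From v = Vmax[S]/(Km+[S]), Km = [S](Vmax − v)/v.
Km = 0.442 × (146 − 90.2) / 90.2 = 24.66/90.2 = 0.273 μM.

0.273 μM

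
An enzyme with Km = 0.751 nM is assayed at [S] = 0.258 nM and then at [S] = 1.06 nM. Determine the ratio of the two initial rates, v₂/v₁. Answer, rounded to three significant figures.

Since Vmax cancels, v₂/v₁ = [S]₂(Km+[S]₁) / [S]₁(Km+[S]₂).
= 1.06×(0.751+0.258) / (0.258×(0.751+1.06)) = 1.070/0.4672 = 2.29.

2.29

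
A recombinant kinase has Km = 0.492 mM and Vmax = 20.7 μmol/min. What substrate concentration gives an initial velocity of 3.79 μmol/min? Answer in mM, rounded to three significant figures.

0.110 mM

The required fractional saturation is v/Vmax = 3.79/20.7 = 0.1831.
Then [S]/(Km+[S]) = 0.1831 ⇒ [S] = 0.492 × 0.1831/(1 − 0.1831) = 0.110 mM.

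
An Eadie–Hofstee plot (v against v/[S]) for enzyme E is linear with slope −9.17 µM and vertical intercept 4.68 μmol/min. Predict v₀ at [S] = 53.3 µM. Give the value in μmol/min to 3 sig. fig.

3.99 μmol/min

In the Eadie–Hofstee form v = Vmax − Km·(v/[S]), the slope is −Km and the intercept is Vmax, so Km = 9.17 µM and Vmax = 4.68 μmol/min.
v = 4.68 × 53.3/(9.17 + 53.3) = 3.99 μmol/min.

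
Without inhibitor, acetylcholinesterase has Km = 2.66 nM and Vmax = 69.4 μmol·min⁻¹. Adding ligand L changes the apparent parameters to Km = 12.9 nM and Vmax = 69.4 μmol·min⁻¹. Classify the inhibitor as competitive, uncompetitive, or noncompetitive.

Km increases (2.66 → 12.9 nM) while Vmax is unchanged — the hallmark of competitive inhibition.

competitive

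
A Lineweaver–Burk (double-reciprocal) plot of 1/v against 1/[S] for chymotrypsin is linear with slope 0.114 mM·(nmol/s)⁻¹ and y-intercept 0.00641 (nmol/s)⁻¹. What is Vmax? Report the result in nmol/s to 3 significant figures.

156 nmol/s

The y-intercept of a Lineweaver–Burk plot equals 1/Vmax, so Vmax = 1/0.00641 = 156 nmol/s.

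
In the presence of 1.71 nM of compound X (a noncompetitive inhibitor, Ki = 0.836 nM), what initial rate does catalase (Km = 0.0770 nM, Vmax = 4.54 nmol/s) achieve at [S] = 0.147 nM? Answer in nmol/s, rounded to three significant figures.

0.978 nmol/s

α = 1 + [I]/Ki = 1 + 1.71/0.836 = 3.045.
For a noncompetitive inhibitor, Vmax is reduced to Vmax/α while Km is unchanged: Km,app = 0.0770 nM, Vmax,app = 1.49 nmol/s.
v = Vmax,app·[S]/(Km,app + [S]) = 1.49 × 0.147/(0.0770 + 0.147) = 0.978 nmol/s.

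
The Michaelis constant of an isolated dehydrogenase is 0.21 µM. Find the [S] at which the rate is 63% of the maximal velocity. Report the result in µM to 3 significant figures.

0.358 µM

v/Vmax = [S]/(Km+[S]) = 0.63, so [S] = Km·0.63/(1 − 0.63) = 0.21 × 1.703.
[S] = 0.358 µM.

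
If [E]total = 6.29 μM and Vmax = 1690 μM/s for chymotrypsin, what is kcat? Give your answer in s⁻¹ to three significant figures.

269 s⁻¹

kcat = Vmax/[E]total = 1690 μM/s / 6.29 μM = 269 s⁻¹.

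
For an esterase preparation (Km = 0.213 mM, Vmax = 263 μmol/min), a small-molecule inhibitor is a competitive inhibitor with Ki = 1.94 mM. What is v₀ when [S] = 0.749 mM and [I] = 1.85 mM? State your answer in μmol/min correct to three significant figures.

α = 1 + [I]/Ki = 1 + 1.85/1.94 = 1.954.
For a competitive inhibitor, Vmax is unchanged and the apparent Km becomes α·Km: Km,app = 0.416 mM, Vmax,app = 263 μmol/min.
v = Vmax,app·[S]/(Km,app + [S]) = 263 × 0.749/(0.416 + 0.749) = 169 μmol/min.

169 μmol/min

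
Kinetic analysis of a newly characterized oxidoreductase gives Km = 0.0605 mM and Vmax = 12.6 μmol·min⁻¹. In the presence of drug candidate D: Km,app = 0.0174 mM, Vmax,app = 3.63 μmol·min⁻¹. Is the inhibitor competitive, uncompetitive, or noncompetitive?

uncompetitive

Both Km and Vmax decrease by the same factor (~3.47-fold) — characteristic of uncompetitive inhibition.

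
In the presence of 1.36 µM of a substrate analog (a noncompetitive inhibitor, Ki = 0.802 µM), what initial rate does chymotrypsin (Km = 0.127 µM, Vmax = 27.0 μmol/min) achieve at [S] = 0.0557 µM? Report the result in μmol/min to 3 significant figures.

With α = 1 + [I]/Ki = 1 + 1.36/0.802 = 2.696, the noncompetitive rate law is v = (Vmax/α)·[S] / (Km + [S]).
v = (27.0/2.696)×0.0557 / (0.127 + 0.0557) = 0.5579/0.1827 = 3.05 μmol/min.

3.05 μmol/min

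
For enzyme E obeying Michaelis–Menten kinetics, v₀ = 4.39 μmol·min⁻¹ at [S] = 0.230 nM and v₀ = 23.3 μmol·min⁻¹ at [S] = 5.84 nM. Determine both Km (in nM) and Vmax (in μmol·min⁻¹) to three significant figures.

Km = 1.25 nM; Vmax = 28.3 μmol·min⁻¹

In reciprocal form, 1/v = (Km/Vmax)·(1/[S]) + 1/Vmax. The two points give (1/[S], 1/v) = (4.348, 0.2278) and (0.1712, 0.04292).
Slope = (0.2278 − 0.04292)/(4.348 − 0.1712) = 0.04426; intercept = 0.2278 − 0.04426×4.348 = 0.03534.
Vmax = 1/intercept = 28.3 μmol·min⁻¹; Km = slope × Vmax = 0.04426 × 28.3 = 1.25 nM.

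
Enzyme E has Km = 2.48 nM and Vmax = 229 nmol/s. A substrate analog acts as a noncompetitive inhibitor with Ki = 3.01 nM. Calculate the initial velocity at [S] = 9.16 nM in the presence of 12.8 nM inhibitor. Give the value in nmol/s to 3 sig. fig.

34.3 nmol/s

α = 1 + [I]/Ki = 1 + 12.8/3.01 = 5.252.
For a noncompetitive inhibitor, Vmax is reduced to Vmax/α while Km is unchanged: Km,app = 2.48 nM, Vmax,app = 43.6 nmol/s.
v = Vmax,app·[S]/(Km,app + [S]) = 43.6 × 9.16/(2.48 + 9.16) = 34.3 nmol/s.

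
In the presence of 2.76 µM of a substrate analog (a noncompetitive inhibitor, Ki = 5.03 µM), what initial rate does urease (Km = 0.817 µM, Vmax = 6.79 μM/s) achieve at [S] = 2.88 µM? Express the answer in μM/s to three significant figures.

With α = 1 + [I]/Ki = 1 + 2.76/5.03 = 1.549, the noncompetitive rate law is v = (Vmax/α)·[S] / (Km + [S]).
v = (6.79/1.549)×2.88 / (0.817 + 2.88) = 12.63/3.697 = 3.42 μM/s.

3.42 μM/s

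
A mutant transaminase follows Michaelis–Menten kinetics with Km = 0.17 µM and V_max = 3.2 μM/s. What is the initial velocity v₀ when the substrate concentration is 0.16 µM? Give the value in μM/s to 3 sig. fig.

1.55 μM/s

[S]/(Km+[S]) = 0.16/0.3300 = 0.4848, the fractional saturation.
v = 0.4848 × Vmax = 0.4848 × 3.2 = 1.55 μM/s.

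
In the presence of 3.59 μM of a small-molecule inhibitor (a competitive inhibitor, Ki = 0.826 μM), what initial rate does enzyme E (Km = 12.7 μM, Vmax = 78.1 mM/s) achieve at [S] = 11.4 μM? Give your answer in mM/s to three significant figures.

11.2 mM/s

With α = 1 + [I]/Ki = 1 + 3.59/0.826 = 5.346, the competitive rate law is v = Vmax[S] / (αKm + [S]).
v = 78.1×11.4 / (5.346×12.7 + 11.4) = 890.3/79.30 = 11.2 mM/s.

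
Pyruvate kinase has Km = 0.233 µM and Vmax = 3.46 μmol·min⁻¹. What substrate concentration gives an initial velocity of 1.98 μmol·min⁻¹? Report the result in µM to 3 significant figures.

0.312 µM

Rearranging v = Vmax[S]/(Km+[S]) gives [S] = Km·v/(Vmax − v).
[S] = 0.233 × 1.98 / (3.46 − 1.98) = 0.4613/1.480 = 0.312 µM.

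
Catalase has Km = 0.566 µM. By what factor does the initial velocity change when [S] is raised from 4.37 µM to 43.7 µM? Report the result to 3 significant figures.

Since Vmax cancels, v₂/v₁ = [S]₂(Km+[S]₁) / [S]₁(Km+[S]₂).
= 43.7×(0.566+4.37) / (4.37×(0.566+43.7)) = 215.7/193.4 = 1.12.

1.12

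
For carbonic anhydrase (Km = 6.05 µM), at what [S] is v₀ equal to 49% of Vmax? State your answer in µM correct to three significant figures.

v/Vmax = [S]/(Km+[S]) = 0.49, so [S] = Km·0.49/(1 − 0.49) = 6.05 × 0.9608.
[S] = 5.81 µM.

5.81 µM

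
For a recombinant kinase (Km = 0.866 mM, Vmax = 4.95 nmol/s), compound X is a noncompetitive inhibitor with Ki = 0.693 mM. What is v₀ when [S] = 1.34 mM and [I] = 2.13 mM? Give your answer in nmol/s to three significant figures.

With α = 1 + [I]/Ki = 1 + 2.13/0.693 = 4.074, the noncompetitive rate law is v = (Vmax/α)·[S] / (Km + [S]).
v = (4.95/4.074)×1.34 / (0.866 + 1.34) = 1.628/2.206 = 0.738 nmol/s.

0.738 nmol/s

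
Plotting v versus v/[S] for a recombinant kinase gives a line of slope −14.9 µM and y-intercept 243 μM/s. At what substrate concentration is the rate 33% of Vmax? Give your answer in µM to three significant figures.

7.34 µM

The Eadie–Hofstee slope gives Km = 14.9 µM (slope = −Km).
v/Vmax = [S]/(Km+[S]) = 0.33 ⇒ [S] = Km·0.33/(1−0.33) = 14.9 × 0.4925 = 7.34 µM.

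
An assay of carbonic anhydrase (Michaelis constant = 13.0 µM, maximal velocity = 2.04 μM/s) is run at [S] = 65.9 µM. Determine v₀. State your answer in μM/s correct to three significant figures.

1.70 μM/s

v = Vmax·[S]/(Km + [S]) = 2.04 × 65.9 / (13.0 + 65.9)
  = 134.4 / 78.90 = 1.70 μM/s.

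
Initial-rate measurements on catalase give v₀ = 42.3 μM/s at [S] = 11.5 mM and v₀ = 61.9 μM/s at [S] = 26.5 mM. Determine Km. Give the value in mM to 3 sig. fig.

In reciprocal form, 1/v = (Km/Vmax)·(1/[S]) + 1/Vmax. The two points give (1/[S], 1/v) = (0.08696, 0.02364) and (0.03774, 0.01616).
Slope = (0.02364 − 0.01616)/(0.08696 − 0.03774) = 0.1521; intercept = 0.02364 − 0.1521×0.08696 = 0.01042.
Vmax = 1/intercept = 96.0 μM/s; Km = slope × Vmax = 0.1521 × 96.0 = 14.6 mM.

14.6 mM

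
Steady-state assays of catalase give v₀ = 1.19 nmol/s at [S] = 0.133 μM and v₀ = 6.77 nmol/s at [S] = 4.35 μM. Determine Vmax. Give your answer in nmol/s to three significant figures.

In reciprocal form, 1/v = (Km/Vmax)·(1/[S]) + 1/Vmax. The two points give (1/[S], 1/v) = (7.519, 0.8403) and (0.2299, 0.1477).
Slope = (0.8403 − 0.1477)/(7.519 − 0.2299) = 0.09502; intercept = 0.8403 − 0.09502×7.519 = 0.1259.
Vmax = 1/intercept = 7.94 nmol/s; Km = slope × Vmax = 0.09502 × 7.94 = 0.755 μM.

7.94 nmol/s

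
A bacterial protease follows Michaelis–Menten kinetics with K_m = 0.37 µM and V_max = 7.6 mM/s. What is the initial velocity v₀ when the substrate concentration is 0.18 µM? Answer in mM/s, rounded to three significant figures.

[S]/(Km+[S]) = 0.18/0.5500 = 0.3273, the fractional saturation.
v = 0.3273 × Vmax = 0.3273 × 7.6 = 2.49 mM/s.

2.49 mM/s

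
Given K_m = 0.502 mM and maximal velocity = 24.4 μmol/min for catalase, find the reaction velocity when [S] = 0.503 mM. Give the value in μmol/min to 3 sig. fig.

v = Vmax·[S]/(Km + [S]) = 24.4 × 0.503 / (0.502 + 0.503)
  = 12.27 / 1.005 = 12.2 μmol/min.

12.2 μmol/min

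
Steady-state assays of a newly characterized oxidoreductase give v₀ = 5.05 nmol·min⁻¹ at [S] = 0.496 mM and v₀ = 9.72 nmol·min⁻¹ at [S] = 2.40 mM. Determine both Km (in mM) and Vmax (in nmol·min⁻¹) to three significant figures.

Km = 0.762 mM; Vmax = 12.8 nmol·min⁻¹

In reciprocal form, 1/v = (Km/Vmax)·(1/[S]) + 1/Vmax. The two points give (1/[S], 1/v) = (2.016, 0.1980) and (0.4167, 0.1029).
Slope = (0.1980 − 0.1029)/(2.016 − 0.4167) = 0.05948; intercept = 0.1980 − 0.05948×2.016 = 0.07810.
Vmax = 1/intercept = 12.8 nmol·min⁻¹; Km = slope × Vmax = 0.05948 × 12.8 = 0.762 mM.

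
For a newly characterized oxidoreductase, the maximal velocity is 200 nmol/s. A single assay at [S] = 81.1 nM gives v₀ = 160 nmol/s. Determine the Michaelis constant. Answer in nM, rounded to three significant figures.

20.3 nM

v/Vmax = 160/200 = 0.8000 = [S]/(Km+[S]).
So Km + [S] = [S]/0.8000 = 101.4 nM, giving Km = 101.4 − 81.1 = 20.3 nM.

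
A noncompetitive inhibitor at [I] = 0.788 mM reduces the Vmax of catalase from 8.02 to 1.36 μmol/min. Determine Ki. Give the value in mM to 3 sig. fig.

0.161 mM

Noncompetitive: Vmax,app = Vmax/α with α = 1 + [I]/Ki.
α = Vmax/Vmax,app = 8.02/1.36 = 5.897.
Ki = [I]/(α − 1) = 0.788/4.897 = 0.161 mM.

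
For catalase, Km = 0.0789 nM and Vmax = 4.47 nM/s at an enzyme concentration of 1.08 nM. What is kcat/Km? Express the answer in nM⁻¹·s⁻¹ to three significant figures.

52.5 nM⁻¹·s⁻¹

kcat = Vmax/[E]total = 4.47/1.08 = 4.14 s⁻¹.
kcat/Km = 4.14/0.0789 = 52.5 nM⁻¹·s⁻¹.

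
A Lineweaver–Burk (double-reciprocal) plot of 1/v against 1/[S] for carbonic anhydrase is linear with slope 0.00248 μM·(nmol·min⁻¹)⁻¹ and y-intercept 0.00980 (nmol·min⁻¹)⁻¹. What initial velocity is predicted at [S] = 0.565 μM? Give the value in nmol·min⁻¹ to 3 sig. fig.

The y-intercept is 1/Vmax, so Vmax = 1/0.00980 = 102 nmol·min⁻¹.
The slope is Km/Vmax, so Km = 0.00248 × 102 = 0.253 μM.
Then v = 102 × 0.565/(0.253 + 0.565) = 70.5 nmol·min⁻¹.

70.5 nmol·min⁻¹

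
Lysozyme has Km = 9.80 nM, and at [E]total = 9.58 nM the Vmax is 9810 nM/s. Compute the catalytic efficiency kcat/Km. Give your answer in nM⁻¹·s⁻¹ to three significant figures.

104 nM⁻¹·s⁻¹

kcat = Vmax/[E]total = 9810/9.58 = 1020 s⁻¹.
kcat/Km = 1020/9.80 = 104 nM⁻¹·s⁻¹.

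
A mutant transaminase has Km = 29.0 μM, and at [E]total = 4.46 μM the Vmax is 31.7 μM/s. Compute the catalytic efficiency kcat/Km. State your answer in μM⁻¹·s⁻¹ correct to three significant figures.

0.245 μM⁻¹·s⁻¹

kcat = Vmax/[E]total = 31.7/4.46 = 7.11 s⁻¹.
kcat/Km = 7.11/29.0 = 0.245 μM⁻¹·s⁻¹.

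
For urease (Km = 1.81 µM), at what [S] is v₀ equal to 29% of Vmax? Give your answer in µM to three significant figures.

v/Vmax = [S]/(Km+[S]) = 0.29, so [S] = Km·0.29/(1 − 0.29) = 1.81 × 0.4085.
[S] = 0.739 µM.

0.739 µM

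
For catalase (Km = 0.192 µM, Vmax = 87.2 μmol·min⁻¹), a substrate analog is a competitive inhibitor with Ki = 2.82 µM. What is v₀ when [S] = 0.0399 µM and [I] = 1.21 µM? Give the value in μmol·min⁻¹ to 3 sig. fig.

11.1 μmol·min⁻¹

α = 1 + [I]/Ki = 1 + 1.21/2.82 = 1.429.
For a competitive inhibitor, Vmax is unchanged and the apparent Km becomes α·Km: Km,app = 0.274 µM, Vmax,app = 87.2 μmol·min⁻¹.
v = Vmax,app·[S]/(Km,app + [S]) = 87.2 × 0.0399/(0.274 + 0.0399) = 11.1 μmol·min⁻¹.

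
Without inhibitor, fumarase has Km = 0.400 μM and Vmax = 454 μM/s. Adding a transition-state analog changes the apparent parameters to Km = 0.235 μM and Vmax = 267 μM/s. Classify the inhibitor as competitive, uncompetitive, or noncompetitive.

uncompetitive

Both Km and Vmax decrease by the same factor (~1.70-fold) — characteristic of uncompetitive inhibition.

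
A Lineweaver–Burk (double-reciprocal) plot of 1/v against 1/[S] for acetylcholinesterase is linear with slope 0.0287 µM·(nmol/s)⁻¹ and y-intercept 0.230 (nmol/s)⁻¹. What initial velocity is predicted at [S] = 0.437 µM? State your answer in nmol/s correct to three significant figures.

3.38 nmol/s

The y-intercept is 1/Vmax, so Vmax = 1/0.230 = 4.35 nmol/s.
The slope is Km/Vmax, so Km = 0.0287 × 4.35 = 0.125 µM.
Then v = 4.35 × 0.437/(0.125 + 0.437) = 3.38 nmol/s.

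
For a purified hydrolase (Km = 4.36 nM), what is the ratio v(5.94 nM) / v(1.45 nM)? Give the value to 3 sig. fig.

The fractional saturations are [S]/(Km+[S]) = 1.45/5.810 = 0.2496 and 5.94/10.30 = 0.5767.
v₂/v₁ is just their ratio: 0.5767/0.2496 = 2.31.

2.31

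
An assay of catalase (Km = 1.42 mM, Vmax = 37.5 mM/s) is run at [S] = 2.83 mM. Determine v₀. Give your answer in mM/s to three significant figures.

[S]/(Km+[S]) = 2.83/4.250 = 0.6659, the fractional saturation.
v = 0.6659 × Vmax = 0.6659 × 37.5 = 25.0 mM/s.

25.0 mM/s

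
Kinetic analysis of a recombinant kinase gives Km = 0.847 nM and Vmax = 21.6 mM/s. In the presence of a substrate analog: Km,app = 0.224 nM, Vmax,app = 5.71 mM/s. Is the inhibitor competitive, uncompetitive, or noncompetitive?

Both Km and Vmax decrease by the same factor (~3.78-fold) — characteristic of uncompetitive inhibition.

uncompetitive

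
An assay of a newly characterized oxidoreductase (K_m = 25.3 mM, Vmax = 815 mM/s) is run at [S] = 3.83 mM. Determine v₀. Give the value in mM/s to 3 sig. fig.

v = Vmax·[S]/(Km + [S]) = 815 × 3.83 / (25.3 + 3.83)
  = 3121 / 29.13 = 107 mM/s.

107 mM/s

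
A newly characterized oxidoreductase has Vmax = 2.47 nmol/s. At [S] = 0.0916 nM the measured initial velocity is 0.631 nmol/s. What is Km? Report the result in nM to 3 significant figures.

0.267 nM

From v = Vmax[S]/(Km+[S]), Km = [S](Vmax − v)/v.
Km = 0.0916 × (2.47 − 0.631) / 0.631 = 0.1685/0.631 = 0.267 nM.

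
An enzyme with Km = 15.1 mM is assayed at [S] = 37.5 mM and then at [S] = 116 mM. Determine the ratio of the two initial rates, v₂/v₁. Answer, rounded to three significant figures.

1.24

Since Vmax cancels, v₂/v₁ = [S]₂(Km+[S]₁) / [S]₁(Km+[S]₂).
= 116×(15.1+37.5) / (37.5×(15.1+116)) = 6102/4916 = 1.24.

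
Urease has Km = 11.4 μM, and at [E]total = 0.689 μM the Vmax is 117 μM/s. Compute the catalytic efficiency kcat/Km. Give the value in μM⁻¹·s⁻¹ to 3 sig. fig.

14.9 μM⁻¹·s⁻¹

kcat = Vmax/[E]total = 117/0.689 = 170 s⁻¹.
kcat/Km = 170/11.4 = 14.9 μM⁻¹·s⁻¹.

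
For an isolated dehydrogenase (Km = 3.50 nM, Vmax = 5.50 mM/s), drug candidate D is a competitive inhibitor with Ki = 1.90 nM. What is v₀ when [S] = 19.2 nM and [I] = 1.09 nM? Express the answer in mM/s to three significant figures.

α = 1 + [I]/Ki = 1 + 1.09/1.90 = 1.574.
For a competitive inhibitor, Vmax is unchanged and the apparent Km becomes α·Km: Km,app = 5.51 nM, Vmax,app = 5.50 mM/s.
v = Vmax,app·[S]/(Km,app + [S]) = 5.50 × 19.2/(5.51 + 19.2) = 4.27 mM/s.

4.27 mM/s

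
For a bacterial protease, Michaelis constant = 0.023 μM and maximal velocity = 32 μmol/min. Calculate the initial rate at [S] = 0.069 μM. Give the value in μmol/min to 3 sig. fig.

24.0 μmol/min

[S]/(Km+[S]) = 0.069/0.09200 = 0.7500, the fractional saturation.
v = 0.7500 × Vmax = 0.7500 × 32 = 24.0 μmol/min.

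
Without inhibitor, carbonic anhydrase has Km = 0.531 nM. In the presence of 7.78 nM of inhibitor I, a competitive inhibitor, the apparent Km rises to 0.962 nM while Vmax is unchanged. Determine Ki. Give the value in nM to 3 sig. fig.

Competitive: Km,app = α·Km with α = 1 + [I]/Ki.
α = Km,app/Km = 0.962/0.531 = 1.812.
Ki = [I]/(α − 1) = 7.78/0.8117 = 9.59 nM.

9.59 nM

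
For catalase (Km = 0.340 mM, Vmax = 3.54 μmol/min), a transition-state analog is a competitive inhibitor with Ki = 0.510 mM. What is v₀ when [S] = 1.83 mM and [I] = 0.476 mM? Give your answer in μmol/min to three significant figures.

With α = 1 + [I]/Ki = 1 + 0.476/0.510 = 1.933, the competitive rate law is v = Vmax[S] / (αKm + [S]).
v = 3.54×1.83 / (1.933×0.340 + 1.83) = 6.478/2.487 = 2.60 μmol/min.

2.60 μmol/min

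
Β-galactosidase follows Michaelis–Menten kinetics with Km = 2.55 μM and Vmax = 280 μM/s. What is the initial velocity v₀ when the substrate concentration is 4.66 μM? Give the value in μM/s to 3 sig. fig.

181 μM/s

[S]/(Km+[S]) = 4.66/7.210 = 0.6463, the fractional saturation.
v = 0.6463 × Vmax = 0.6463 × 280 = 181 μM/s.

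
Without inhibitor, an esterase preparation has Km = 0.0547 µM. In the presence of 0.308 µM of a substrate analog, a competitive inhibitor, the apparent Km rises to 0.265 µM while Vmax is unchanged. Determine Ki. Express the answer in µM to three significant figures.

Competitive: Km,app = α·Km with α = 1 + [I]/Ki.
α = Km,app/Km = 0.265/0.0547 = 4.845.
Since α = 1 + [I]/Ki, [I]/Ki = 4.845 − 1 = 3.845 and Ki = 0.308/3.845 = 0.0801 µM.

0.0801 µM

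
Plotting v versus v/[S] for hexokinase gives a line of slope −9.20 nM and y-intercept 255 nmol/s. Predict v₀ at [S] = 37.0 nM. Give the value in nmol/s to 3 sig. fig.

204 nmol/s

In the Eadie–Hofstee form v = Vmax − Km·(v/[S]), the slope is −Km and the intercept is Vmax, so Km = 9.20 nM and Vmax = 255 nmol/s.
v = 255 × 37.0/(9.20 + 37.0) = 204 nmol/s.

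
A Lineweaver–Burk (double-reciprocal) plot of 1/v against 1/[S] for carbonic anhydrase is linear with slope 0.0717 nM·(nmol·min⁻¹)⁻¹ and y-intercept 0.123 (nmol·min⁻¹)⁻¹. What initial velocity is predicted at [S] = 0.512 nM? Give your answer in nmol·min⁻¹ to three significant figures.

3.80 nmol·min⁻¹

The y-intercept is 1/Vmax, so Vmax = 1/0.123 = 8.13 nmol·min⁻¹.
The slope is Km/Vmax, so Km = 0.0717 × 8.13 = 0.583 nM.
Then v = 8.13 × 0.512/(0.583 + 0.512) = 3.80 nmol·min⁻¹.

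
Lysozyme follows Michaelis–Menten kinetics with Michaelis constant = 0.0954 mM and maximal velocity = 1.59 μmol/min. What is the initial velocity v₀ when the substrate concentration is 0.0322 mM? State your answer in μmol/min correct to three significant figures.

0.401 μmol/min

v = Vmax·[S]/(Km + [S]) = 1.59 × 0.0322 / (0.0954 + 0.0322)
  = 0.05120 / 0.1276 = 0.401 μmol/min.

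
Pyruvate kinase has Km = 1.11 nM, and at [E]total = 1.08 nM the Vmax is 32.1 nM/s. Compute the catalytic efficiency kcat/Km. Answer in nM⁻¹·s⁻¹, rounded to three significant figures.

kcat = Vmax/[E]total = 32.1/1.08 = 29.7 s⁻¹.
kcat/Km = 29.7/1.11 = 26.8 nM⁻¹·s⁻¹.

26.8 nM⁻¹·s⁻¹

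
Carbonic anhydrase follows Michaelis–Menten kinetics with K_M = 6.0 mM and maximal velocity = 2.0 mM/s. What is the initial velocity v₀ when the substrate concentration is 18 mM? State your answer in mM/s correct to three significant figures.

[S]/(Km+[S]) = 18/24.00 = 0.7500, the fractional saturation.
v = 0.7500 × Vmax = 0.7500 × 2.0 = 1.50 mM/s.

1.50 mM/s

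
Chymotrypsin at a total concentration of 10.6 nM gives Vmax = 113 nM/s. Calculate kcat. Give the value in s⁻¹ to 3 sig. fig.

kcat = Vmax/[E]total = 113 nM/s / 10.6 nM = 10.7 s⁻¹.

10.7 s⁻¹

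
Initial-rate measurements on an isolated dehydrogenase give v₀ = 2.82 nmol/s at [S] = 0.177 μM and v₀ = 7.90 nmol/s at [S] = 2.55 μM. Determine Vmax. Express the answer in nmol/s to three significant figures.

9.13 nmol/s

In reciprocal form, 1/v = (Km/Vmax)·(1/[S]) + 1/Vmax. The two points give (1/[S], 1/v) = (5.650, 0.3546) and (0.3922, 0.1266).
Slope = (0.3546 − 0.1266)/(5.650 − 0.3922) = 0.04337; intercept = 0.3546 − 0.04337×5.650 = 0.1096.
Vmax = 1/intercept = 9.13 nmol/s; Km = slope × Vmax = 0.04337 × 9.13 = 0.396 μM.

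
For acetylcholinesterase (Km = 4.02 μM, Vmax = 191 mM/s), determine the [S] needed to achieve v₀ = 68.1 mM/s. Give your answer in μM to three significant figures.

2.23 μM

The required fractional saturation is v/Vmax = 68.1/191 = 0.3565.
Then [S]/(Km+[S]) = 0.3565 ⇒ [S] = 4.02 × 0.3565/(1 − 0.3565) = 2.23 μM.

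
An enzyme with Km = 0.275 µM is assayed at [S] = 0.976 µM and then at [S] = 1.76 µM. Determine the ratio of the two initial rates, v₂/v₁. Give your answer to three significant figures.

The fractional saturations are [S]/(Km+[S]) = 0.976/1.251 = 0.7802 and 1.76/2.035 = 0.8649.
v₂/v₁ is just their ratio: 0.8649/0.7802 = 1.11.

1.11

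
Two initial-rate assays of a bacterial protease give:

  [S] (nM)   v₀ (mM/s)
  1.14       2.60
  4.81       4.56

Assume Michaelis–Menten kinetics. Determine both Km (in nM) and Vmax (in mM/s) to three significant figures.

Km = 1.47 nM; Vmax = 5.95 mM/s

In reciprocal form, 1/v = (Km/Vmax)·(1/[S]) + 1/Vmax. The two points give (1/[S], 1/v) = (0.8772, 0.3846) and (0.2079, 0.2193).
Slope = (0.3846 − 0.2193)/(0.8772 − 0.2079) = 0.2470; intercept = 0.3846 − 0.2470×0.8772 = 0.1679.
Vmax = 1/intercept = 5.95 mM/s; Km = slope × Vmax = 0.2470 × 5.95 = 1.47 nM.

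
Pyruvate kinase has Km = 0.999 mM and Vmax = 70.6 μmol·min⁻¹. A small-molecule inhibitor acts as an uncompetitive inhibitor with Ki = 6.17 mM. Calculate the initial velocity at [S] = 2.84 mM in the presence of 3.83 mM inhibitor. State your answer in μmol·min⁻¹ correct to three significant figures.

35.8 μmol·min⁻¹

With α = 1 + [I]/Ki = 1 + 3.83/6.17 = 1.621, the uncompetitive rate law is v = (Vmax/α)·[S] / (Km/α + [S]).
v = (70.6/1.621)×2.84 / (0.999/1.621 + 2.84) = 123.7/3.456 = 35.8 μmol·min⁻¹.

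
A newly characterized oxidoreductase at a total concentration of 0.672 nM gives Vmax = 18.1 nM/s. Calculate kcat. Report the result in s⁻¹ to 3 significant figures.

26.9 s⁻¹

kcat = Vmax/[E]total = 18.1 nM/s / 0.672 nM = 26.9 s⁻¹.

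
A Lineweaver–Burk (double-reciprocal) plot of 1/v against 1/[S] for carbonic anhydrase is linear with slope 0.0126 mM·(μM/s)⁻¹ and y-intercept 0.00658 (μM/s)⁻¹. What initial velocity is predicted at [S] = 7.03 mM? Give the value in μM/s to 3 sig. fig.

The y-intercept is 1/Vmax, so Vmax = 1/0.00658 = 152 μM/s.
The slope is Km/Vmax, so Km = 0.0126 × 152 = 1.91 mM.
Then v = 152 × 7.03/(1.91 + 7.03) = 119 μM/s.

119 μM/s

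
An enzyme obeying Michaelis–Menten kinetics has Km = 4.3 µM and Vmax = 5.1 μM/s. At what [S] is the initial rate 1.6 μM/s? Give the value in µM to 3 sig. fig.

The required fractional saturation is v/Vmax = 1.6/5.1 = 0.3137.
Then [S]/(Km+[S]) = 0.3137 ⇒ [S] = 4.3 × 0.3137/(1 − 0.3137) = 1.97 µM.

1.97 µM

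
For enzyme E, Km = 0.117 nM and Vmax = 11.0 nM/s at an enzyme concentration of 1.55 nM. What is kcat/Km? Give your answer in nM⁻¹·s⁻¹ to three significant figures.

kcat = Vmax/[E]total = 11.0/1.55 = 7.10 s⁻¹.
kcat/Km = 7.10/0.117 = 60.7 nM⁻¹·s⁻¹.

60.7 nM⁻¹·s⁻¹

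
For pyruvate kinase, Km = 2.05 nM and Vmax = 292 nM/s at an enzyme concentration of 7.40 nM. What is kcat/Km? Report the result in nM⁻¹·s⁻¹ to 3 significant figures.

19.2 nM⁻¹·s⁻¹

kcat = Vmax/[E]total = 292/7.40 = 39.5 s⁻¹.
kcat/Km = 39.5/2.05 = 19.2 nM⁻¹·s⁻¹.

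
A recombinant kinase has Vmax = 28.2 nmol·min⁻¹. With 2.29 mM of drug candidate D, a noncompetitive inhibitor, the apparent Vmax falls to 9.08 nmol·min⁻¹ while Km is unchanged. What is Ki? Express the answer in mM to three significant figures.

1.09 mM

Noncompetitive: Vmax,app = Vmax/α with α = 1 + [I]/Ki.
α = Vmax/Vmax,app = 28.2/9.08 = 3.106.
Ki = [I]/(α − 1) = 2.29/2.106 = 1.09 mM.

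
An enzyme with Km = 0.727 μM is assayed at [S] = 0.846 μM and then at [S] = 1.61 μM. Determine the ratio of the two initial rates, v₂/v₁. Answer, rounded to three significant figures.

The fractional saturations are [S]/(Km+[S]) = 0.846/1.573 = 0.5378 and 1.61/2.337 = 0.6889.
v₂/v₁ is just their ratio: 0.6889/0.5378 = 1.28.

1.28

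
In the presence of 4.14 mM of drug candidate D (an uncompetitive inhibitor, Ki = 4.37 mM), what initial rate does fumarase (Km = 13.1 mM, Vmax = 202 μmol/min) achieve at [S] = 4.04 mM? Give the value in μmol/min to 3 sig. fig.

38.9 μmol/min

α = 1 + [I]/Ki = 1 + 4.14/4.37 = 1.947.
For an uncompetitive inhibitor, both parameters are divided by α, giving Vmax/α and Km/α: Km,app = 6.73 mM, Vmax,app = 104 μmol/min.
v = Vmax,app·[S]/(Km,app + [S]) = 104 × 4.04/(6.73 + 4.04) = 38.9 μmol/min.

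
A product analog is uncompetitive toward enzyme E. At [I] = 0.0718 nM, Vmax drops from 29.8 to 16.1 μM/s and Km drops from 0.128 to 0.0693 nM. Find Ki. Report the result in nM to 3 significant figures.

0.0844 nM

Uncompetitive: Vmax,app = Vmax/α (and Km,app = Km/α) with α = 1 + [I]/Ki.
α = Vmax/Vmax,app = 29.8/16.1 = 1.851.
Since α = 1 + [I]/Ki, [I]/Ki = 1.851 − 1 = 0.8509 and Ki = 0.0718/0.8509 = 0.0844 nM.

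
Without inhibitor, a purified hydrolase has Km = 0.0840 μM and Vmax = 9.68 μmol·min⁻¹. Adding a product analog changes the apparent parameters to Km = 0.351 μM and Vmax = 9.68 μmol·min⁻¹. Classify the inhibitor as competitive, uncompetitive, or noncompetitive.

Km increases (0.0840 → 0.351 μM) while Vmax is unchanged — the hallmark of competitive inhibition.

competitive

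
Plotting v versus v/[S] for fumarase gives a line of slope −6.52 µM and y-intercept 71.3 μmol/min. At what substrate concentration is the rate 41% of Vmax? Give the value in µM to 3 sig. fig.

4.53 µM

The Eadie–Hofstee slope gives Km = 6.52 µM (slope = −Km).
v/Vmax = [S]/(Km+[S]) = 0.41 ⇒ [S] = Km·0.41/(1−0.41) = 6.52 × 0.6949 = 4.53 µM.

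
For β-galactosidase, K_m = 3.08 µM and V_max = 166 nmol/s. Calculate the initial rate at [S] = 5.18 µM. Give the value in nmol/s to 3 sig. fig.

104 nmol/s

[S]/(Km+[S]) = 5.18/8.260 = 0.6271, the fractional saturation.
v = 0.6271 × Vmax = 0.6271 × 166 = 104 nmol/s.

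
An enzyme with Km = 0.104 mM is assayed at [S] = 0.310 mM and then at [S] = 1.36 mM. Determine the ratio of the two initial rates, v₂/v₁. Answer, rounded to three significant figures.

Since Vmax cancels, v₂/v₁ = [S]₂(Km+[S]₁) / [S]₁(Km+[S]₂).
= 1.36×(0.104+0.310) / (0.310×(0.104+1.36)) = 0.5630/0.4538 = 1.24.

1.24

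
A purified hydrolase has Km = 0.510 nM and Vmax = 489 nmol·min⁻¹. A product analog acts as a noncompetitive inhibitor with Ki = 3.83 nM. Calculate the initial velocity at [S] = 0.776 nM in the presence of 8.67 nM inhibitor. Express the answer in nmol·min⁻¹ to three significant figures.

90.4 nmol·min⁻¹

With α = 1 + [I]/Ki = 1 + 8.67/3.83 = 3.264, the noncompetitive rate law is v = (Vmax/α)·[S] / (Km + [S]).
v = (489/3.264)×0.776 / (0.510 + 0.776) = 116.3/1.286 = 90.4 nmol·min⁻¹.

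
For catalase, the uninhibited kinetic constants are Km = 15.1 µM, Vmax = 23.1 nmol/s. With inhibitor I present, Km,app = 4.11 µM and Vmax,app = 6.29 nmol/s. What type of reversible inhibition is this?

uncompetitive

Both Km and Vmax decrease by the same factor (~3.67-fold) — characteristic of uncompetitive inhibition.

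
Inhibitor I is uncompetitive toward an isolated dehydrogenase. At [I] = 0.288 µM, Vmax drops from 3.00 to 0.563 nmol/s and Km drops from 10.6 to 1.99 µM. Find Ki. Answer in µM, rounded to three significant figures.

0.0665 µM

Uncompetitive: Vmax,app = Vmax/α (and Km,app = Km/α) with α = 1 + [I]/Ki.
α = Vmax/Vmax,app = 3.00/0.563 = 5.329.
Since α = 1 + [I]/Ki, [I]/Ki = 5.329 − 1 = 4.329 and Ki = 0.288/4.329 = 0.0665 µM.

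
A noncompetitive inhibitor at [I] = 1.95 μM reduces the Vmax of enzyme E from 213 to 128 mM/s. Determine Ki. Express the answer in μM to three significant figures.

Noncompetitive: Vmax,app = Vmax/α with α = 1 + [I]/Ki.
α = Vmax/Vmax,app = 213/128 = 1.664.
Since α = 1 + [I]/Ki, [I]/Ki = 1.664 − 1 = 0.6641 and Ki = 1.95/0.6641 = 2.94 μM.

2.94 μM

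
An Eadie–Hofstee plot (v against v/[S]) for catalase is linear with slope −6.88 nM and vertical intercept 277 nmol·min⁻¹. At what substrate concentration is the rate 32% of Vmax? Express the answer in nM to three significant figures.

3.24 nM

The Eadie–Hofstee slope gives Km = 6.88 nM (slope = −Km).
v/Vmax = [S]/(Km+[S]) = 0.32 ⇒ [S] = Km·0.32/(1−0.32) = 6.88 × 0.4706 = 3.24 nM.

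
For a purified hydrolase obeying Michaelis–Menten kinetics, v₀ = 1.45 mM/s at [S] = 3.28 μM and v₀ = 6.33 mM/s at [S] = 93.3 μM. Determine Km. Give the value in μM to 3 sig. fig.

13.0 μM

From v = Vmax[S]/(Km+[S]), each point gives Vmax = v(Km+[S])/[S].
Equating: 1.45(Km+3.28)/3.28 = 6.33(Km+93.3)/93.3.
0.4421·Km + 1.45 = 0.06785·Km + 6.33, so (0.4421 − 0.06785)·Km = 6.33 − 1.45.
Km = 4.880/0.3742 = 13.0 μM; then Vmax = 1.45(13.0+3.28)/3.28 = 7.21 mM/s.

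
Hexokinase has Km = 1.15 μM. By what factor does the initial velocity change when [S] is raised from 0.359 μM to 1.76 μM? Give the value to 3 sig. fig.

Since Vmax cancels, v₂/v₁ = [S]₂(Km+[S]₁) / [S]₁(Km+[S]₂).
= 1.76×(1.15+0.359) / (0.359×(1.15+1.76)) = 2.656/1.045 = 2.54.

2.54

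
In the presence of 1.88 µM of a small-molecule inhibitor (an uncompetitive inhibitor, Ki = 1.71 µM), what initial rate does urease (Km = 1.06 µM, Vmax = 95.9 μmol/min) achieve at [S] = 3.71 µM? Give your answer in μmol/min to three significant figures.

With α = 1 + [I]/Ki = 1 + 1.88/1.71 = 2.099, the uncompetitive rate law is v = (Vmax/α)·[S] / (Km/α + [S]).
v = (95.9/2.099)×3.71 / (1.06/2.099 + 3.71) = 169.5/4.215 = 40.2 μmol/min.

40.2 μmol/min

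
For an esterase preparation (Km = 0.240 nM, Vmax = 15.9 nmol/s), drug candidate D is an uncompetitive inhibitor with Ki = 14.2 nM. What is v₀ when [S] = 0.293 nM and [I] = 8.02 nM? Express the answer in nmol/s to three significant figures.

6.67 nmol/s

With α = 1 + [I]/Ki = 1 + 8.02/14.2 = 1.565, the uncompetitive rate law is v = (Vmax/α)·[S] / (Km/α + [S]).
v = (15.9/1.565)×0.293 / (0.240/1.565 + 0.293) = 2.977/0.4464 = 6.67 nmol/s.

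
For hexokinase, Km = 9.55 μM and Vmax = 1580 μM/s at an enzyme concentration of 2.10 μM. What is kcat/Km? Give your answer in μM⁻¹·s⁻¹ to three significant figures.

kcat = Vmax/[E]total = 1580/2.10 = 752 s⁻¹.
kcat/Km = 752/9.55 = 78.8 μM⁻¹·s⁻¹.

78.8 μM⁻¹·s⁻¹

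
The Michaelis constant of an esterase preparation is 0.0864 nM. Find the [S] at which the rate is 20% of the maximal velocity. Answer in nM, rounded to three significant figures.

0.0216 nM

v/Vmax = [S]/(Km+[S]) = 0.2, so [S] = Km·0.2/(1 − 0.2) = 0.0864 × 0.2500.
[S] = 0.0216 nM.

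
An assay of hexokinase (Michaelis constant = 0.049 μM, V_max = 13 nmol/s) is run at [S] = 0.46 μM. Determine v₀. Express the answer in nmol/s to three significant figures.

[S]/(Km+[S]) = 0.46/0.5090 = 0.9037, the fractional saturation.
v = 0.9037 × Vmax = 0.9037 × 13 = 11.7 nmol/s.

11.7 nmol/s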